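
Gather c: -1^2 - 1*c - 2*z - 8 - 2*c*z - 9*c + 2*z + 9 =c*(-2*z - 10)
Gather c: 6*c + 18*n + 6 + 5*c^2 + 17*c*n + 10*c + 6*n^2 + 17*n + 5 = 5*c^2 + c*(17*n + 16) + 6*n^2 + 35*n + 11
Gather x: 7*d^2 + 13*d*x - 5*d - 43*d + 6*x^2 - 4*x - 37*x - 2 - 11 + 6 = 7*d^2 - 48*d + 6*x^2 + x*(13*d - 41) - 7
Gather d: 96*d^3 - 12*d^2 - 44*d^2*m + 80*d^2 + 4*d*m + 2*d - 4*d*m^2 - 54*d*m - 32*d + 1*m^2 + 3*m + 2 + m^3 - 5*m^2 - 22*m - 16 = 96*d^3 + d^2*(68 - 44*m) + d*(-4*m^2 - 50*m - 30) + m^3 - 4*m^2 - 19*m - 14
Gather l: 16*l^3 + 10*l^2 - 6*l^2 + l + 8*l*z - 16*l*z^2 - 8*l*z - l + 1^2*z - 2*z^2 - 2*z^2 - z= 16*l^3 + 4*l^2 - 16*l*z^2 - 4*z^2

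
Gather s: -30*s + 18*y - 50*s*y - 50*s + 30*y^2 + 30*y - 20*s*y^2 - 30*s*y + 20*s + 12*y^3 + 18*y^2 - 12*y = s*(-20*y^2 - 80*y - 60) + 12*y^3 + 48*y^2 + 36*y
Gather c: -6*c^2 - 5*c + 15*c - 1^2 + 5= -6*c^2 + 10*c + 4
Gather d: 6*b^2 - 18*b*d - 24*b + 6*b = 6*b^2 - 18*b*d - 18*b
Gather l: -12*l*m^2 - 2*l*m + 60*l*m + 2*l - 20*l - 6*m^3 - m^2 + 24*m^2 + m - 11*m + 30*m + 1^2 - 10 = l*(-12*m^2 + 58*m - 18) - 6*m^3 + 23*m^2 + 20*m - 9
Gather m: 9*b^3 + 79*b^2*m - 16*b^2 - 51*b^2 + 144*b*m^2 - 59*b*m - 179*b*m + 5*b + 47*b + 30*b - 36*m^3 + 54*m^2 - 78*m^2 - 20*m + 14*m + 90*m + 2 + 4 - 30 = 9*b^3 - 67*b^2 + 82*b - 36*m^3 + m^2*(144*b - 24) + m*(79*b^2 - 238*b + 84) - 24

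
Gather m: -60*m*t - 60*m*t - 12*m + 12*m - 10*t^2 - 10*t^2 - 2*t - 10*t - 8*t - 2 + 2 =-120*m*t - 20*t^2 - 20*t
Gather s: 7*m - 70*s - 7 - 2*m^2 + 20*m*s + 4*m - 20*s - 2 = -2*m^2 + 11*m + s*(20*m - 90) - 9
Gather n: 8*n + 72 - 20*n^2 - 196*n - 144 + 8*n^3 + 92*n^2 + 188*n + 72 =8*n^3 + 72*n^2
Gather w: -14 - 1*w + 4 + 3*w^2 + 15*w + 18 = 3*w^2 + 14*w + 8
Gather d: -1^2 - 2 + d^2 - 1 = d^2 - 4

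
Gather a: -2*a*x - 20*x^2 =-2*a*x - 20*x^2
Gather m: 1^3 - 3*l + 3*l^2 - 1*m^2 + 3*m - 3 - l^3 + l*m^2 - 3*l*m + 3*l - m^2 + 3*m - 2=-l^3 + 3*l^2 + m^2*(l - 2) + m*(6 - 3*l) - 4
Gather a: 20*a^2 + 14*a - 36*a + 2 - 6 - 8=20*a^2 - 22*a - 12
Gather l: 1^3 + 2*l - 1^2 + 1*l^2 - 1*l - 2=l^2 + l - 2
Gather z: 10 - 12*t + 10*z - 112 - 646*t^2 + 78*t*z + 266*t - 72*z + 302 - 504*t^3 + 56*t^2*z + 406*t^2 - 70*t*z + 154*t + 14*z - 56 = -504*t^3 - 240*t^2 + 408*t + z*(56*t^2 + 8*t - 48) + 144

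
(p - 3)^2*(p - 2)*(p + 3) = p^4 - 5*p^3 - 3*p^2 + 45*p - 54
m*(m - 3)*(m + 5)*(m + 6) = m^4 + 8*m^3 - 3*m^2 - 90*m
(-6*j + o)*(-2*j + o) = 12*j^2 - 8*j*o + o^2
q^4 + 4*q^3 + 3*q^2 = q^2*(q + 1)*(q + 3)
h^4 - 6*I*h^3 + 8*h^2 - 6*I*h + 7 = (h - 7*I)*(h - I)*(h + I)^2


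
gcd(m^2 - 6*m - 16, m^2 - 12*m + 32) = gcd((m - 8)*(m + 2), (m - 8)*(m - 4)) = m - 8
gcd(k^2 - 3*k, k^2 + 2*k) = k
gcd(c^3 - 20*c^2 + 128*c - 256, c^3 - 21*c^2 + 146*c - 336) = c - 8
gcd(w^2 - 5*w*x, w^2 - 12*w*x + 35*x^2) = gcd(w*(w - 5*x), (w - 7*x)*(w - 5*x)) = -w + 5*x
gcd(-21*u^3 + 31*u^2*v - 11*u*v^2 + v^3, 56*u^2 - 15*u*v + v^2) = 7*u - v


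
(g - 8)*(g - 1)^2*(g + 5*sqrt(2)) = g^4 - 10*g^3 + 5*sqrt(2)*g^3 - 50*sqrt(2)*g^2 + 17*g^2 - 8*g + 85*sqrt(2)*g - 40*sqrt(2)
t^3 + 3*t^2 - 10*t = t*(t - 2)*(t + 5)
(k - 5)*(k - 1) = k^2 - 6*k + 5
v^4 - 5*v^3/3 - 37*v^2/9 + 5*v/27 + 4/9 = (v - 3)*(v - 1/3)*(v + 1/3)*(v + 4/3)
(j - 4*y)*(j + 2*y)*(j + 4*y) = j^3 + 2*j^2*y - 16*j*y^2 - 32*y^3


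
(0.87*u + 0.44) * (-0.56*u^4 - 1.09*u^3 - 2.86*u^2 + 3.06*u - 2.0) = -0.4872*u^5 - 1.1947*u^4 - 2.9678*u^3 + 1.4038*u^2 - 0.3936*u - 0.88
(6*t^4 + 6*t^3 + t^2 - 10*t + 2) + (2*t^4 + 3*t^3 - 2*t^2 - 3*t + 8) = 8*t^4 + 9*t^3 - t^2 - 13*t + 10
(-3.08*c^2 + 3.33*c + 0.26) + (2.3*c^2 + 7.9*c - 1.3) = -0.78*c^2 + 11.23*c - 1.04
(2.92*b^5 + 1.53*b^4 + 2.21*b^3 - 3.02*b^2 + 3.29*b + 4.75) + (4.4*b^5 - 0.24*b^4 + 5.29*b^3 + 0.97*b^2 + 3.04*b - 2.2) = 7.32*b^5 + 1.29*b^4 + 7.5*b^3 - 2.05*b^2 + 6.33*b + 2.55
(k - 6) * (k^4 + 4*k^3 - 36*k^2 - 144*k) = k^5 - 2*k^4 - 60*k^3 + 72*k^2 + 864*k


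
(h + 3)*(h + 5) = h^2 + 8*h + 15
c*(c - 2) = c^2 - 2*c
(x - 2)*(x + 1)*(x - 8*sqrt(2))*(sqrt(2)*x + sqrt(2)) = sqrt(2)*x^4 - 16*x^3 - 3*sqrt(2)*x^2 - 2*sqrt(2)*x + 48*x + 32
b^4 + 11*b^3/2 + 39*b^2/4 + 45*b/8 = b*(b + 3/2)^2*(b + 5/2)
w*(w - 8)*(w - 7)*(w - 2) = w^4 - 17*w^3 + 86*w^2 - 112*w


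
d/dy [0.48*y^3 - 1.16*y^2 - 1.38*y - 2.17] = 1.44*y^2 - 2.32*y - 1.38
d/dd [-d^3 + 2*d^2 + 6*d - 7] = -3*d^2 + 4*d + 6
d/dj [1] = 0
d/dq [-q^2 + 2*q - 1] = 2 - 2*q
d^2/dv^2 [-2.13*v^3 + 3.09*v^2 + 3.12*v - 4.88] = 6.18 - 12.78*v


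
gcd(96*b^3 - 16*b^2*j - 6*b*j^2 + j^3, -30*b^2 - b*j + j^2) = 6*b - j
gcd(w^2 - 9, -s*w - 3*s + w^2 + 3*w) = w + 3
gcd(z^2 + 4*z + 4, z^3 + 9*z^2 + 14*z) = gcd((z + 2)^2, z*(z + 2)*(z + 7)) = z + 2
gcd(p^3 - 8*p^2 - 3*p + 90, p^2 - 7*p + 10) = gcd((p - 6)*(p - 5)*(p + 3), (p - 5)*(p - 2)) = p - 5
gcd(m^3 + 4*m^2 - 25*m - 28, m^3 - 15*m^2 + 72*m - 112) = m - 4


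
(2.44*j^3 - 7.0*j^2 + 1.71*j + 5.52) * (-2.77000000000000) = -6.7588*j^3 + 19.39*j^2 - 4.7367*j - 15.2904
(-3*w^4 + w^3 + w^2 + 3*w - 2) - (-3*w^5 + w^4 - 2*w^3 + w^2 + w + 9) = 3*w^5 - 4*w^4 + 3*w^3 + 2*w - 11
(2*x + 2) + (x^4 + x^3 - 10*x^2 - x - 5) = x^4 + x^3 - 10*x^2 + x - 3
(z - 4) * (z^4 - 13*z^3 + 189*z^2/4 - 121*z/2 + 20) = z^5 - 17*z^4 + 397*z^3/4 - 499*z^2/2 + 262*z - 80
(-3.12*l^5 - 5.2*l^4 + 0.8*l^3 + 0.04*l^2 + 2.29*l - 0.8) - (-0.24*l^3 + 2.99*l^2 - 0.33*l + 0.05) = -3.12*l^5 - 5.2*l^4 + 1.04*l^3 - 2.95*l^2 + 2.62*l - 0.85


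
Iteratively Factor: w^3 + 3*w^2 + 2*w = (w + 1)*(w^2 + 2*w) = (w + 1)*(w + 2)*(w)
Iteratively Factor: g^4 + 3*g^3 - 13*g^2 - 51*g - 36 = (g + 3)*(g^3 - 13*g - 12) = (g - 4)*(g + 3)*(g^2 + 4*g + 3) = (g - 4)*(g + 3)^2*(g + 1)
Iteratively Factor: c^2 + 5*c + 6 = (c + 2)*(c + 3)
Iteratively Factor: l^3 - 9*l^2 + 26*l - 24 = (l - 3)*(l^2 - 6*l + 8) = (l - 3)*(l - 2)*(l - 4)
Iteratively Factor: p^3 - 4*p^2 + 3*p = (p - 1)*(p^2 - 3*p) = (p - 3)*(p - 1)*(p)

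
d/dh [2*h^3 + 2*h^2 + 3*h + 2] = 6*h^2 + 4*h + 3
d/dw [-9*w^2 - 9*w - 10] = -18*w - 9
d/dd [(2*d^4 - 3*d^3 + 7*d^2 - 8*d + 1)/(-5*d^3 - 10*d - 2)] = (-10*d^6 - 25*d^4 - 36*d^3 - 37*d^2 - 28*d + 26)/(25*d^6 + 100*d^4 + 20*d^3 + 100*d^2 + 40*d + 4)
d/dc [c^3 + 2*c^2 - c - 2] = 3*c^2 + 4*c - 1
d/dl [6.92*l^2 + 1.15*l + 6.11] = 13.84*l + 1.15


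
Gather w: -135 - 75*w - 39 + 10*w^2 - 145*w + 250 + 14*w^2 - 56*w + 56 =24*w^2 - 276*w + 132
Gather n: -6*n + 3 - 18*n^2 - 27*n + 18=-18*n^2 - 33*n + 21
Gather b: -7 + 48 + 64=105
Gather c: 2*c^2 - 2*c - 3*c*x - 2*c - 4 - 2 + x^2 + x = 2*c^2 + c*(-3*x - 4) + x^2 + x - 6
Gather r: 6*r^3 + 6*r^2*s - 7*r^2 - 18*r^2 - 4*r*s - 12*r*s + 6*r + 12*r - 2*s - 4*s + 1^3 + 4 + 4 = 6*r^3 + r^2*(6*s - 25) + r*(18 - 16*s) - 6*s + 9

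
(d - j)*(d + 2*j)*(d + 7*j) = d^3 + 8*d^2*j + 5*d*j^2 - 14*j^3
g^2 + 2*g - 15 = (g - 3)*(g + 5)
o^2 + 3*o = o*(o + 3)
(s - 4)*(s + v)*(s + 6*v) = s^3 + 7*s^2*v - 4*s^2 + 6*s*v^2 - 28*s*v - 24*v^2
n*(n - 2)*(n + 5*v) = n^3 + 5*n^2*v - 2*n^2 - 10*n*v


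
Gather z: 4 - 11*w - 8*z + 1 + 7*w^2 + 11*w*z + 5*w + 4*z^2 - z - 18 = 7*w^2 - 6*w + 4*z^2 + z*(11*w - 9) - 13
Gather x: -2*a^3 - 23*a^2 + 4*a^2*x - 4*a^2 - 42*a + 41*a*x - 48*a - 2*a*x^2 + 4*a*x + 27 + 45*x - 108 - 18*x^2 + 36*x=-2*a^3 - 27*a^2 - 90*a + x^2*(-2*a - 18) + x*(4*a^2 + 45*a + 81) - 81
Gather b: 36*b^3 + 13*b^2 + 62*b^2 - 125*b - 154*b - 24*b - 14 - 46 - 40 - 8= 36*b^3 + 75*b^2 - 303*b - 108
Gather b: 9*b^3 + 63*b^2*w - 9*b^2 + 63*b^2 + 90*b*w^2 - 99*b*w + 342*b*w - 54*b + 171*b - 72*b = 9*b^3 + b^2*(63*w + 54) + b*(90*w^2 + 243*w + 45)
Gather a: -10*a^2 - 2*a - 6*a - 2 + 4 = -10*a^2 - 8*a + 2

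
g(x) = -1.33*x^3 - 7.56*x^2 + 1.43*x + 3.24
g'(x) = -3.99*x^2 - 15.12*x + 1.43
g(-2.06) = -20.16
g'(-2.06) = 15.65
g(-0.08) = 3.08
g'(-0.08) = 2.61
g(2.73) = -76.26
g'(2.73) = -69.58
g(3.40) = -131.57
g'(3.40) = -96.10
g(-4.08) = -38.11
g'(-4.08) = -3.30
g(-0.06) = 3.13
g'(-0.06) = 2.32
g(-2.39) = -25.20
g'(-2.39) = 14.78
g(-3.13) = -34.52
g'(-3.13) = 9.67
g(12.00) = -3366.48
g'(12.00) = -754.57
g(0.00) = 3.24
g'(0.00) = 1.43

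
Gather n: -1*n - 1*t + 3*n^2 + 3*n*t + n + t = 3*n^2 + 3*n*t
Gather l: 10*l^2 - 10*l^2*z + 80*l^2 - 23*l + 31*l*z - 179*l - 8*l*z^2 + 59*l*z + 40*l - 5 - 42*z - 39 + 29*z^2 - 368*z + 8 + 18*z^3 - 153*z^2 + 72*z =l^2*(90 - 10*z) + l*(-8*z^2 + 90*z - 162) + 18*z^3 - 124*z^2 - 338*z - 36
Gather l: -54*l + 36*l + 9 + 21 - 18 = 12 - 18*l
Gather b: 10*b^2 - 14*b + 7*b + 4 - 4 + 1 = 10*b^2 - 7*b + 1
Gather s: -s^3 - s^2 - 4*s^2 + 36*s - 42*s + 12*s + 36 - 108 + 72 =-s^3 - 5*s^2 + 6*s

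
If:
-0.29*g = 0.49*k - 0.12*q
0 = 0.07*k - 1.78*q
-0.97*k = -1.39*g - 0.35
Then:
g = -0.18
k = 0.11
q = 0.00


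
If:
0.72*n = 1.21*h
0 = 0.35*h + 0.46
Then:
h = -1.31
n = -2.21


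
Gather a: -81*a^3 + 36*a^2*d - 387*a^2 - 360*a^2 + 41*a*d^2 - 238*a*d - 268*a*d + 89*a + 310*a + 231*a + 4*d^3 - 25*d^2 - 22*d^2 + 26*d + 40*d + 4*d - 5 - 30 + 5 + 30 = -81*a^3 + a^2*(36*d - 747) + a*(41*d^2 - 506*d + 630) + 4*d^3 - 47*d^2 + 70*d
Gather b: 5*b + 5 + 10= 5*b + 15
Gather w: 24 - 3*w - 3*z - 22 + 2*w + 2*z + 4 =-w - z + 6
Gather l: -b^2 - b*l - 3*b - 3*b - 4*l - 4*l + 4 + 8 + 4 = -b^2 - 6*b + l*(-b - 8) + 16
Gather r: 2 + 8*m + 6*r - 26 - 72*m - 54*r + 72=-64*m - 48*r + 48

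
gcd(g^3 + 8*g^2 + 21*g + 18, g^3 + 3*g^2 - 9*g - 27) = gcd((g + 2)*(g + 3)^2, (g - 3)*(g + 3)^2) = g^2 + 6*g + 9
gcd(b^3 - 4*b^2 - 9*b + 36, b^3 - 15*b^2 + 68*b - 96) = b^2 - 7*b + 12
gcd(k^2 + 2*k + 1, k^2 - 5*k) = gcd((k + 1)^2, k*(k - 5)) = 1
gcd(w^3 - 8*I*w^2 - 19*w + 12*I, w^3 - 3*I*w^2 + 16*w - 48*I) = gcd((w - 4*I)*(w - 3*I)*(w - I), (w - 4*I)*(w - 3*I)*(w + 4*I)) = w^2 - 7*I*w - 12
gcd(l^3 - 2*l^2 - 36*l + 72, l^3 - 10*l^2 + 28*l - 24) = l^2 - 8*l + 12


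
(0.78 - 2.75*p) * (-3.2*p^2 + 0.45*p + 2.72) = 8.8*p^3 - 3.7335*p^2 - 7.129*p + 2.1216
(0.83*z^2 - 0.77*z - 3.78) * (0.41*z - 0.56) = 0.3403*z^3 - 0.7805*z^2 - 1.1186*z + 2.1168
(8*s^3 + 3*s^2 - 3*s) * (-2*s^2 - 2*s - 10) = -16*s^5 - 22*s^4 - 80*s^3 - 24*s^2 + 30*s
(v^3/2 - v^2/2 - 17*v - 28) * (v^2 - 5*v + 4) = v^5/2 - 3*v^4 - 25*v^3/2 + 55*v^2 + 72*v - 112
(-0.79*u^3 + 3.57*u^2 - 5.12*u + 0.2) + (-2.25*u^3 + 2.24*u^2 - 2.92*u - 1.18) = -3.04*u^3 + 5.81*u^2 - 8.04*u - 0.98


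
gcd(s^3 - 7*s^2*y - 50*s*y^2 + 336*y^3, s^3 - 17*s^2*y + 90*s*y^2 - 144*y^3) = s^2 - 14*s*y + 48*y^2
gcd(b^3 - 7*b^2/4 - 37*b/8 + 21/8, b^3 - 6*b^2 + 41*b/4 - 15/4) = b^2 - 7*b/2 + 3/2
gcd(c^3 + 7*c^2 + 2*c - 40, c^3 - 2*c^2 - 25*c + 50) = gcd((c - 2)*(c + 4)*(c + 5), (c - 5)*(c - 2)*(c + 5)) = c^2 + 3*c - 10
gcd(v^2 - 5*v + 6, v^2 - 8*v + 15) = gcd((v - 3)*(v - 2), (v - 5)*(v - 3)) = v - 3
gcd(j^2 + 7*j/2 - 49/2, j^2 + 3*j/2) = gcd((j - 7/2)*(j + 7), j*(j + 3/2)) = 1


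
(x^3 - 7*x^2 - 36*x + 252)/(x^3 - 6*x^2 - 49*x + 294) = (x + 6)/(x + 7)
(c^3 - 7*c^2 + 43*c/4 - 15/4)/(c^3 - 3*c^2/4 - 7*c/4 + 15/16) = 4*(c - 5)/(4*c + 5)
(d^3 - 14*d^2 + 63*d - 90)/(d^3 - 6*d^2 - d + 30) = (d - 6)/(d + 2)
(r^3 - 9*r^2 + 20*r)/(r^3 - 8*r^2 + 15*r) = (r - 4)/(r - 3)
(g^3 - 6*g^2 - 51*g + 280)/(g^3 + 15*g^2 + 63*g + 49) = (g^2 - 13*g + 40)/(g^2 + 8*g + 7)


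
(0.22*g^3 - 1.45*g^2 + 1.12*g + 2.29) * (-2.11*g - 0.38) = -0.4642*g^4 + 2.9759*g^3 - 1.8122*g^2 - 5.2575*g - 0.8702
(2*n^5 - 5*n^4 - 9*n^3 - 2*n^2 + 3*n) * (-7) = -14*n^5 + 35*n^4 + 63*n^3 + 14*n^2 - 21*n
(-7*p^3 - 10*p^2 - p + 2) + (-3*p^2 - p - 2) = -7*p^3 - 13*p^2 - 2*p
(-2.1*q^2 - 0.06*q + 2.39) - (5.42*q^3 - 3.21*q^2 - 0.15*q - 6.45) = -5.42*q^3 + 1.11*q^2 + 0.09*q + 8.84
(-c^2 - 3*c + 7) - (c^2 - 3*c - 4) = 11 - 2*c^2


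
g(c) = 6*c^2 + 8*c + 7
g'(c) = 12*c + 8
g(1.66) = 36.81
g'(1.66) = 27.92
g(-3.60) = 55.96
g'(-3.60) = -35.20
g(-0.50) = 4.50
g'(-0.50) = 2.00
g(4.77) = 181.68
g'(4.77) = 65.24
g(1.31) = 27.78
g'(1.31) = 23.72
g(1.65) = 36.54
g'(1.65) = 27.80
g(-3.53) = 53.53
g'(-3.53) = -34.36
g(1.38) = 29.47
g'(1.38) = 24.56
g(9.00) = 565.00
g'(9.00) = 116.00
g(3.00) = 85.00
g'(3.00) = 44.00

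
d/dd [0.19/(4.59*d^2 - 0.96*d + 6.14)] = (0.1824 - 1.7442*d)/(4.59*d^2 - 0.96*d + 6.14)^2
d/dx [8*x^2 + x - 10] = 16*x + 1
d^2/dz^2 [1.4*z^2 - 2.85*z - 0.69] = 2.80000000000000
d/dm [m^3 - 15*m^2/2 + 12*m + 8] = 3*m^2 - 15*m + 12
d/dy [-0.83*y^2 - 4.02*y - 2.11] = -1.66*y - 4.02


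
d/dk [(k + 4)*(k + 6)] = 2*k + 10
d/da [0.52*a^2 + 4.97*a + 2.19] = 1.04*a + 4.97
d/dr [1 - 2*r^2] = -4*r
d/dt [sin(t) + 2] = cos(t)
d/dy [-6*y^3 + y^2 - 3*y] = -18*y^2 + 2*y - 3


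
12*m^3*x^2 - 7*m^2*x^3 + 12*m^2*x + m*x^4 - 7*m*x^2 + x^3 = x*(-4*m + x)*(-3*m + x)*(m*x + 1)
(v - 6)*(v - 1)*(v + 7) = v^3 - 43*v + 42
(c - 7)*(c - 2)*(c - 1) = c^3 - 10*c^2 + 23*c - 14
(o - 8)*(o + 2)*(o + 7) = o^3 + o^2 - 58*o - 112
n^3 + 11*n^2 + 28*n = n*(n + 4)*(n + 7)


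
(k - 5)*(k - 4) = k^2 - 9*k + 20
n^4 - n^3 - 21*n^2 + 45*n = n*(n - 3)^2*(n + 5)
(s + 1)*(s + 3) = s^2 + 4*s + 3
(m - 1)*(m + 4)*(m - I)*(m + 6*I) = m^4 + 3*m^3 + 5*I*m^3 + 2*m^2 + 15*I*m^2 + 18*m - 20*I*m - 24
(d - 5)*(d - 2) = d^2 - 7*d + 10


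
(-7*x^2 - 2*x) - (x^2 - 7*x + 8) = -8*x^2 + 5*x - 8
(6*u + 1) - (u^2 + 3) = -u^2 + 6*u - 2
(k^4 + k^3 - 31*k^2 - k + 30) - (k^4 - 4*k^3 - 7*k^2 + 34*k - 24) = 5*k^3 - 24*k^2 - 35*k + 54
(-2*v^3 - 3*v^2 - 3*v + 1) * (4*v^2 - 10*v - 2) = -8*v^5 + 8*v^4 + 22*v^3 + 40*v^2 - 4*v - 2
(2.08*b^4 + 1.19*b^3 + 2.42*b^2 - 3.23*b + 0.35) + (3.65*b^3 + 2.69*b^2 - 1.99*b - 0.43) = 2.08*b^4 + 4.84*b^3 + 5.11*b^2 - 5.22*b - 0.08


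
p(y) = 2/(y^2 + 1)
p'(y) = -4*y/(y^2 + 1)^2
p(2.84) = 0.22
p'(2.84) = -0.14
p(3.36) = 0.16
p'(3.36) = -0.09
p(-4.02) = 0.12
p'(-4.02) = 0.05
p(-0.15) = 1.96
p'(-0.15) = 0.57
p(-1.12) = 0.89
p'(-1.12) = 0.88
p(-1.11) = 0.90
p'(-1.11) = 0.89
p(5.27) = 0.07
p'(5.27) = -0.03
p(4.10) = 0.11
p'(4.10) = -0.05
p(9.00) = 0.02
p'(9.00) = -0.00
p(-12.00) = 0.01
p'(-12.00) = 0.00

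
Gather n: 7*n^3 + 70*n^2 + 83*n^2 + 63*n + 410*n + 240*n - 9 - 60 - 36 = 7*n^3 + 153*n^2 + 713*n - 105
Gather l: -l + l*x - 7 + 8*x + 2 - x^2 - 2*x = l*(x - 1) - x^2 + 6*x - 5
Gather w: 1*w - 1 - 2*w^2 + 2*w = -2*w^2 + 3*w - 1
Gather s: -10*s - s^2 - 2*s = -s^2 - 12*s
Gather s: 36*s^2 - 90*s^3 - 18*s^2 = -90*s^3 + 18*s^2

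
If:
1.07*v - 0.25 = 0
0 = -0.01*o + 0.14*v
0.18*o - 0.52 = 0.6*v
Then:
No Solution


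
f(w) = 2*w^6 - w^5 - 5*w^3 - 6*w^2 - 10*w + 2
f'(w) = 12*w^5 - 5*w^4 - 15*w^2 - 12*w - 10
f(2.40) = 176.90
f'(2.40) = 664.43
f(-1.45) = 44.13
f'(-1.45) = -123.16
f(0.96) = -16.80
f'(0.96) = -29.81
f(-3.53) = 4600.30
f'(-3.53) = -7508.33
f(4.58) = 15794.36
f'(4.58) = 21603.26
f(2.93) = 844.90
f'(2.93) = 2048.87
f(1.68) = -23.86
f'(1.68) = 48.27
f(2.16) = 58.12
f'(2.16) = 349.48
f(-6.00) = 102014.00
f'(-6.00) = -100270.00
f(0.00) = 2.00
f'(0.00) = -10.00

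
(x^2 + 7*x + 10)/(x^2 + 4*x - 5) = (x + 2)/(x - 1)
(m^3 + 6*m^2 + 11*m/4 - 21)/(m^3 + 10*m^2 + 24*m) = (m^2 + 2*m - 21/4)/(m*(m + 6))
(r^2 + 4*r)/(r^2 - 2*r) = (r + 4)/(r - 2)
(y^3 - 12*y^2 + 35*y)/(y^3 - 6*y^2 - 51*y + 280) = y*(y - 7)/(y^2 - y - 56)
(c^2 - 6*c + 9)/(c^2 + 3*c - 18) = (c - 3)/(c + 6)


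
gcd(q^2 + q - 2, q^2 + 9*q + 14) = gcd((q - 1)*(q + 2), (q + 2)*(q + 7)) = q + 2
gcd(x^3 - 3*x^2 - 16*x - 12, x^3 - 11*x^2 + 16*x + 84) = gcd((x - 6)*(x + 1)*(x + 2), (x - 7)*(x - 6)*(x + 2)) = x^2 - 4*x - 12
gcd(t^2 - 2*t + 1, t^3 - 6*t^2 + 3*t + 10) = 1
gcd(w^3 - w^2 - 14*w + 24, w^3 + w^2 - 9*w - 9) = w - 3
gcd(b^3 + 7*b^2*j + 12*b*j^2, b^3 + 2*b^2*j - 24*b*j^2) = b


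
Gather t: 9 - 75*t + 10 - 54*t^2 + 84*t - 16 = -54*t^2 + 9*t + 3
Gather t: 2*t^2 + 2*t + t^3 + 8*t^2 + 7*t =t^3 + 10*t^2 + 9*t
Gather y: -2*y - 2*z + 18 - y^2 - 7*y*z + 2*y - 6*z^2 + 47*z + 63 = -y^2 - 7*y*z - 6*z^2 + 45*z + 81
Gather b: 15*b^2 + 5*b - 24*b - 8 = 15*b^2 - 19*b - 8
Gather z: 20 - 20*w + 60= 80 - 20*w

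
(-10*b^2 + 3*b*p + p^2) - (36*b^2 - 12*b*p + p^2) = -46*b^2 + 15*b*p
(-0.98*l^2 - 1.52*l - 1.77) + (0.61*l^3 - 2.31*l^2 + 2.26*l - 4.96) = 0.61*l^3 - 3.29*l^2 + 0.74*l - 6.73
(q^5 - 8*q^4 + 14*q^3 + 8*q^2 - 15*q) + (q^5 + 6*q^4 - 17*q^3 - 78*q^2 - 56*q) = 2*q^5 - 2*q^4 - 3*q^3 - 70*q^2 - 71*q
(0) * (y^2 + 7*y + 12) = 0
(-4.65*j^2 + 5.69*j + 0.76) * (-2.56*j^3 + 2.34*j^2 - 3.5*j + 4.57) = 11.904*j^5 - 25.4474*j^4 + 27.644*j^3 - 39.3871*j^2 + 23.3433*j + 3.4732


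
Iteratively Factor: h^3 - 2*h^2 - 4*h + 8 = (h - 2)*(h^2 - 4) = (h - 2)^2*(h + 2)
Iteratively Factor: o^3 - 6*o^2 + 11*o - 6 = (o - 2)*(o^2 - 4*o + 3) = (o - 2)*(o - 1)*(o - 3)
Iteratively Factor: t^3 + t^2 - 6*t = (t + 3)*(t^2 - 2*t) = t*(t + 3)*(t - 2)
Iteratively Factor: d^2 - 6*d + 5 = (d - 5)*(d - 1)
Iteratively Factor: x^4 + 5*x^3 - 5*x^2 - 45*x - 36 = (x + 4)*(x^3 + x^2 - 9*x - 9) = (x - 3)*(x + 4)*(x^2 + 4*x + 3) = (x - 3)*(x + 3)*(x + 4)*(x + 1)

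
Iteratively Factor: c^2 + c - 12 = (c + 4)*(c - 3)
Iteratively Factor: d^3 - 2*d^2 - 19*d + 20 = (d + 4)*(d^2 - 6*d + 5) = (d - 5)*(d + 4)*(d - 1)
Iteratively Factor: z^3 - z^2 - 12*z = (z - 4)*(z^2 + 3*z) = (z - 4)*(z + 3)*(z)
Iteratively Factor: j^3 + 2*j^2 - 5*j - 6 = (j - 2)*(j^2 + 4*j + 3) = (j - 2)*(j + 3)*(j + 1)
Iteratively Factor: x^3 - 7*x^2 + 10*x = (x - 5)*(x^2 - 2*x) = (x - 5)*(x - 2)*(x)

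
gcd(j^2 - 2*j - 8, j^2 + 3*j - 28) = j - 4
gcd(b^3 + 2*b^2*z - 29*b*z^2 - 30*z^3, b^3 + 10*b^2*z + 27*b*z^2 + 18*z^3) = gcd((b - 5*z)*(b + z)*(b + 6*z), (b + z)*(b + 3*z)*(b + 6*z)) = b^2 + 7*b*z + 6*z^2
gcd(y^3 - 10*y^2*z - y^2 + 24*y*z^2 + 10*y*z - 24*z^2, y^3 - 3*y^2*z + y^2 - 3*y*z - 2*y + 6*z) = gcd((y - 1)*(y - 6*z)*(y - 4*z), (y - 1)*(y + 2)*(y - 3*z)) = y - 1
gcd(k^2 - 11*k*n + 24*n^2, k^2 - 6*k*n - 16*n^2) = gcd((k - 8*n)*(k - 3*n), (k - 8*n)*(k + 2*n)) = k - 8*n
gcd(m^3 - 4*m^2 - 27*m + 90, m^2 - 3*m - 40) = m + 5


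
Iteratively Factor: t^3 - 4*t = (t + 2)*(t^2 - 2*t) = (t - 2)*(t + 2)*(t)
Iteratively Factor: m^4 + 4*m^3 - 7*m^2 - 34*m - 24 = (m - 3)*(m^3 + 7*m^2 + 14*m + 8) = (m - 3)*(m + 1)*(m^2 + 6*m + 8) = (m - 3)*(m + 1)*(m + 4)*(m + 2)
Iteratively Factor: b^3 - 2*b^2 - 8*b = (b)*(b^2 - 2*b - 8) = b*(b + 2)*(b - 4)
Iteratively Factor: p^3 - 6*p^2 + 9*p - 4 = (p - 1)*(p^2 - 5*p + 4) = (p - 4)*(p - 1)*(p - 1)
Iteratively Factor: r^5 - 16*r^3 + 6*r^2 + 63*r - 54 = (r - 2)*(r^4 + 2*r^3 - 12*r^2 - 18*r + 27) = (r - 3)*(r - 2)*(r^3 + 5*r^2 + 3*r - 9) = (r - 3)*(r - 2)*(r + 3)*(r^2 + 2*r - 3) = (r - 3)*(r - 2)*(r - 1)*(r + 3)*(r + 3)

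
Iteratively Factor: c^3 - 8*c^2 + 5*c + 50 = (c - 5)*(c^2 - 3*c - 10) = (c - 5)*(c + 2)*(c - 5)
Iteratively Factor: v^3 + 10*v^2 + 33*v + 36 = (v + 3)*(v^2 + 7*v + 12) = (v + 3)^2*(v + 4)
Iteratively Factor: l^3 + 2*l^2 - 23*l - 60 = (l - 5)*(l^2 + 7*l + 12) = (l - 5)*(l + 4)*(l + 3)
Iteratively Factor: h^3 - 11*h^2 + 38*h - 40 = (h - 4)*(h^2 - 7*h + 10) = (h - 5)*(h - 4)*(h - 2)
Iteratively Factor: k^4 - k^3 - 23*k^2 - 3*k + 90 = (k + 3)*(k^3 - 4*k^2 - 11*k + 30) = (k - 2)*(k + 3)*(k^2 - 2*k - 15) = (k - 2)*(k + 3)^2*(k - 5)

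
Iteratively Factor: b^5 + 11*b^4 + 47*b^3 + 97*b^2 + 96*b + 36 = (b + 2)*(b^4 + 9*b^3 + 29*b^2 + 39*b + 18) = (b + 2)*(b + 3)*(b^3 + 6*b^2 + 11*b + 6) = (b + 2)^2*(b + 3)*(b^2 + 4*b + 3) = (b + 2)^2*(b + 3)^2*(b + 1)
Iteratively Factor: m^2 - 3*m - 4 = (m - 4)*(m + 1)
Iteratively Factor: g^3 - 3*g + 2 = (g + 2)*(g^2 - 2*g + 1) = (g - 1)*(g + 2)*(g - 1)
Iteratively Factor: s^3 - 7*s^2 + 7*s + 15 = (s - 3)*(s^2 - 4*s - 5) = (s - 5)*(s - 3)*(s + 1)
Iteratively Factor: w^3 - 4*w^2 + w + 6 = (w + 1)*(w^2 - 5*w + 6) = (w - 2)*(w + 1)*(w - 3)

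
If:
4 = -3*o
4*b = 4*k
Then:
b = k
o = -4/3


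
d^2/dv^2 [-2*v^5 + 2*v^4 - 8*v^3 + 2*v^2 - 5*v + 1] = -40*v^3 + 24*v^2 - 48*v + 4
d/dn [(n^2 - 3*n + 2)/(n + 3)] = (n^2 + 6*n - 11)/(n^2 + 6*n + 9)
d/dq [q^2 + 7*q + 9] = 2*q + 7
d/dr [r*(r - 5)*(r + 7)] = 3*r^2 + 4*r - 35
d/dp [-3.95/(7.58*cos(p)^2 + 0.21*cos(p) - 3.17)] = -(59.882*cos(p) + 0.8295)*sin(p)/(7.58*cos(p)^2 + 0.21*cos(p) - 3.17)^2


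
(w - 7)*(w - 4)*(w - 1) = w^3 - 12*w^2 + 39*w - 28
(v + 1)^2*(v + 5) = v^3 + 7*v^2 + 11*v + 5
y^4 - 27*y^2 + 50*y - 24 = (y - 4)*(y - 1)^2*(y + 6)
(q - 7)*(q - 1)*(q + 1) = q^3 - 7*q^2 - q + 7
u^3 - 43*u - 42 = (u - 7)*(u + 1)*(u + 6)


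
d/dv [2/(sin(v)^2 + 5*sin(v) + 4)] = -2*(2*sin(v) + 5)*cos(v)/(sin(v)^2 + 5*sin(v) + 4)^2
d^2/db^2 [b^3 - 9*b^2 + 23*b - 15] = 6*b - 18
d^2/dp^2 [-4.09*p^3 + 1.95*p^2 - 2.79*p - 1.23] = 3.9 - 24.54*p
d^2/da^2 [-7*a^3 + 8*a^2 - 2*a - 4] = 16 - 42*a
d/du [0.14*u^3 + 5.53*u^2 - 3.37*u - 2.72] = 0.42*u^2 + 11.06*u - 3.37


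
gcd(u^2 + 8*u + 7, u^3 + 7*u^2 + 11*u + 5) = u + 1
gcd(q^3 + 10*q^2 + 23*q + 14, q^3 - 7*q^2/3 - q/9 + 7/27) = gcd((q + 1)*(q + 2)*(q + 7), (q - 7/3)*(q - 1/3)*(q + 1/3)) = 1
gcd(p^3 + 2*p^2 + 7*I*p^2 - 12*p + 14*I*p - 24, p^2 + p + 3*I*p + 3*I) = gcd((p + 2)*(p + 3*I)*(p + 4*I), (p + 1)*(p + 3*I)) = p + 3*I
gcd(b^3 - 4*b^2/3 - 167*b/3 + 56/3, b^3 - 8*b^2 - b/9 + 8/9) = b^2 - 25*b/3 + 8/3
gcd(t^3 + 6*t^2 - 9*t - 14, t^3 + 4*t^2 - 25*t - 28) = t^2 + 8*t + 7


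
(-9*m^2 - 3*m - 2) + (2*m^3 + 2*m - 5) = 2*m^3 - 9*m^2 - m - 7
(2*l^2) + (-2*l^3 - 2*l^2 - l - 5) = -2*l^3 - l - 5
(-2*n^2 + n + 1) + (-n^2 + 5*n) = -3*n^2 + 6*n + 1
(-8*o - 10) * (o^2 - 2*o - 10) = -8*o^3 + 6*o^2 + 100*o + 100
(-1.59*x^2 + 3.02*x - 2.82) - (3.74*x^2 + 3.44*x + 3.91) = -5.33*x^2 - 0.42*x - 6.73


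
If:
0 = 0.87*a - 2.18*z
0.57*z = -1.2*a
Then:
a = 0.00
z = 0.00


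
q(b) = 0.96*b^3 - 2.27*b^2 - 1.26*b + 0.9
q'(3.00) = 11.04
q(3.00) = 2.61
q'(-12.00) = 467.94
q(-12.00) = -1969.74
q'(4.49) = 36.42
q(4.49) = 36.38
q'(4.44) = 35.36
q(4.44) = 34.58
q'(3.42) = 16.90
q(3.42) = 8.44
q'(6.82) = 101.73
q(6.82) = 191.25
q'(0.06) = -1.52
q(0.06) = 0.82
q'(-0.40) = 1.02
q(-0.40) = 0.98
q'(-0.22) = -0.12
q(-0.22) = 1.06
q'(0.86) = -3.03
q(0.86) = -1.25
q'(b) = 2.88*b^2 - 4.54*b - 1.26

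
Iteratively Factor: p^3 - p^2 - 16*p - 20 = (p - 5)*(p^2 + 4*p + 4) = (p - 5)*(p + 2)*(p + 2)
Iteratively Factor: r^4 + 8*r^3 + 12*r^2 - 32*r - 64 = (r + 4)*(r^3 + 4*r^2 - 4*r - 16) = (r + 2)*(r + 4)*(r^2 + 2*r - 8) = (r + 2)*(r + 4)^2*(r - 2)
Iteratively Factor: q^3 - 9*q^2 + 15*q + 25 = (q + 1)*(q^2 - 10*q + 25) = (q - 5)*(q + 1)*(q - 5)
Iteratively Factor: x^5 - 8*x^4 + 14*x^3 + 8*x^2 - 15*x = (x)*(x^4 - 8*x^3 + 14*x^2 + 8*x - 15) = x*(x - 5)*(x^3 - 3*x^2 - x + 3) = x*(x - 5)*(x - 3)*(x^2 - 1) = x*(x - 5)*(x - 3)*(x - 1)*(x + 1)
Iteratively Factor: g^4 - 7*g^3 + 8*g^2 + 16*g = (g - 4)*(g^3 - 3*g^2 - 4*g) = g*(g - 4)*(g^2 - 3*g - 4) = g*(g - 4)*(g + 1)*(g - 4)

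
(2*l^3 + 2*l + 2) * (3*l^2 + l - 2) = 6*l^5 + 2*l^4 + 2*l^3 + 8*l^2 - 2*l - 4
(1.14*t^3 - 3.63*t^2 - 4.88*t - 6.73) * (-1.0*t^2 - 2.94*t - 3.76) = -1.14*t^5 + 0.2784*t^4 + 11.2658*t^3 + 34.726*t^2 + 38.135*t + 25.3048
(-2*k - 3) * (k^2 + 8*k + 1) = -2*k^3 - 19*k^2 - 26*k - 3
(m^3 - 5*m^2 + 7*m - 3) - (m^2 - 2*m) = m^3 - 6*m^2 + 9*m - 3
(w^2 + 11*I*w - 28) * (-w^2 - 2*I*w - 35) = -w^4 - 13*I*w^3 + 15*w^2 - 329*I*w + 980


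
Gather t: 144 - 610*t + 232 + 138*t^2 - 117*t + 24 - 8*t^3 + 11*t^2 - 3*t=-8*t^3 + 149*t^2 - 730*t + 400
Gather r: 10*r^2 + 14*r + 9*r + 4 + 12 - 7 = 10*r^2 + 23*r + 9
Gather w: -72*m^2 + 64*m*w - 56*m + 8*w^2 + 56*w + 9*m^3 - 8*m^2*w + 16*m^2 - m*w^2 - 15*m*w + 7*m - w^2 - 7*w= 9*m^3 - 56*m^2 - 49*m + w^2*(7 - m) + w*(-8*m^2 + 49*m + 49)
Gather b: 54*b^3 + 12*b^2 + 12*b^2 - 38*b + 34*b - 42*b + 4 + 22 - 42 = 54*b^3 + 24*b^2 - 46*b - 16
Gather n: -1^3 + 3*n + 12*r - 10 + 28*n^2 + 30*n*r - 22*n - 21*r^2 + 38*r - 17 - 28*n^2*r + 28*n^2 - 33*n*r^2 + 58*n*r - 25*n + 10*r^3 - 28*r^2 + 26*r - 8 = n^2*(56 - 28*r) + n*(-33*r^2 + 88*r - 44) + 10*r^3 - 49*r^2 + 76*r - 36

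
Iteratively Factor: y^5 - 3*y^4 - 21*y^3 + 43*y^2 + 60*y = (y - 5)*(y^4 + 2*y^3 - 11*y^2 - 12*y) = (y - 5)*(y + 4)*(y^3 - 2*y^2 - 3*y) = (y - 5)*(y - 3)*(y + 4)*(y^2 + y) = (y - 5)*(y - 3)*(y + 1)*(y + 4)*(y)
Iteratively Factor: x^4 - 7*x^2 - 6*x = (x + 2)*(x^3 - 2*x^2 - 3*x) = x*(x + 2)*(x^2 - 2*x - 3) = x*(x - 3)*(x + 2)*(x + 1)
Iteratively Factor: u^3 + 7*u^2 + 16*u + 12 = (u + 3)*(u^2 + 4*u + 4) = (u + 2)*(u + 3)*(u + 2)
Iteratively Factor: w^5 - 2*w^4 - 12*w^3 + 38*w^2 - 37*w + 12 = (w - 3)*(w^4 + w^3 - 9*w^2 + 11*w - 4) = (w - 3)*(w - 1)*(w^3 + 2*w^2 - 7*w + 4) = (w - 3)*(w - 1)^2*(w^2 + 3*w - 4) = (w - 3)*(w - 1)^2*(w + 4)*(w - 1)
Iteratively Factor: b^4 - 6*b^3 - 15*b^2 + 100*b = (b - 5)*(b^3 - b^2 - 20*b) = b*(b - 5)*(b^2 - b - 20) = b*(b - 5)*(b + 4)*(b - 5)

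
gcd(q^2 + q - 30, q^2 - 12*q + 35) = q - 5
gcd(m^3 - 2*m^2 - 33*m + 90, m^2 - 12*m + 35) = m - 5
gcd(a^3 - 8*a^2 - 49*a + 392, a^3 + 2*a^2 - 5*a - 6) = 1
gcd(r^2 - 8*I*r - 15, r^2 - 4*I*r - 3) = r - 3*I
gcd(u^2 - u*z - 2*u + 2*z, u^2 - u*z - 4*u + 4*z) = -u + z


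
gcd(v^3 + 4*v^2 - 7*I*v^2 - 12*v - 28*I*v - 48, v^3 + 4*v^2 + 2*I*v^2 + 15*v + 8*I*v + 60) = v^2 + v*(4 - 3*I) - 12*I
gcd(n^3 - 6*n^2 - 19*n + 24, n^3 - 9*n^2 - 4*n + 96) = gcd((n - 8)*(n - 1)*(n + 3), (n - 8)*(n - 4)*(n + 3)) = n^2 - 5*n - 24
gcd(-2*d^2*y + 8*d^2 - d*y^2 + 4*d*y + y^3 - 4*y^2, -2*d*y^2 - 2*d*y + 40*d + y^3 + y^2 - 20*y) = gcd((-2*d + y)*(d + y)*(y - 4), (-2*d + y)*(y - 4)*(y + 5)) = -2*d*y + 8*d + y^2 - 4*y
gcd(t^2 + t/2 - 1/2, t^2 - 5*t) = 1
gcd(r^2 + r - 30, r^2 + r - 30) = r^2 + r - 30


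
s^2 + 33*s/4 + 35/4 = (s + 5/4)*(s + 7)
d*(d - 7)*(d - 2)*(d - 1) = d^4 - 10*d^3 + 23*d^2 - 14*d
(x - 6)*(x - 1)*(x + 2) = x^3 - 5*x^2 - 8*x + 12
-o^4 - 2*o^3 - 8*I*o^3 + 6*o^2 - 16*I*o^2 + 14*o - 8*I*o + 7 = (o + I)*(o + 7*I)*(-I*o - I)^2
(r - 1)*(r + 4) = r^2 + 3*r - 4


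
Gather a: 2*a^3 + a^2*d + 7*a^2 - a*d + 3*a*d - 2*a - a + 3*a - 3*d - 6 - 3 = 2*a^3 + a^2*(d + 7) + 2*a*d - 3*d - 9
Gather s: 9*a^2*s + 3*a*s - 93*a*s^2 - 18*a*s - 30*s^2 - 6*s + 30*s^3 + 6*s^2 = 30*s^3 + s^2*(-93*a - 24) + s*(9*a^2 - 15*a - 6)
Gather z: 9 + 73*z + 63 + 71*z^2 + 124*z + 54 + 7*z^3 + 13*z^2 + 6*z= 7*z^3 + 84*z^2 + 203*z + 126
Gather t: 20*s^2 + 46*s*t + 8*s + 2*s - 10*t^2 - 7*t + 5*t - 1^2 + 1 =20*s^2 + 10*s - 10*t^2 + t*(46*s - 2)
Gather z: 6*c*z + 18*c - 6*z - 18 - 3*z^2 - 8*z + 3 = 18*c - 3*z^2 + z*(6*c - 14) - 15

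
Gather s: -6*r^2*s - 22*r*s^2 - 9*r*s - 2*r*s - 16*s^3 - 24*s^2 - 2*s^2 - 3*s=-16*s^3 + s^2*(-22*r - 26) + s*(-6*r^2 - 11*r - 3)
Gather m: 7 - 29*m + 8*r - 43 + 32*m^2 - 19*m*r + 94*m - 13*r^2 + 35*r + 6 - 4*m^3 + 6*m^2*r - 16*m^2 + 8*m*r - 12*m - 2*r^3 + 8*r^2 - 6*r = -4*m^3 + m^2*(6*r + 16) + m*(53 - 11*r) - 2*r^3 - 5*r^2 + 37*r - 30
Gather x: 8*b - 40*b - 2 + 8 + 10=16 - 32*b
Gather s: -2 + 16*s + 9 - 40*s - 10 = -24*s - 3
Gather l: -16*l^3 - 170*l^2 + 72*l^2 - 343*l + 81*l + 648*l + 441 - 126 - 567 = -16*l^3 - 98*l^2 + 386*l - 252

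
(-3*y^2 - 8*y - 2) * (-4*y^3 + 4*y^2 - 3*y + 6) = 12*y^5 + 20*y^4 - 15*y^3 - 2*y^2 - 42*y - 12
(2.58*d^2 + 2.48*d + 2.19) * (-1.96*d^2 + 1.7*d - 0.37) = -5.0568*d^4 - 0.4748*d^3 - 1.031*d^2 + 2.8054*d - 0.8103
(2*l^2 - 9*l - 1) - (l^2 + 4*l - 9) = l^2 - 13*l + 8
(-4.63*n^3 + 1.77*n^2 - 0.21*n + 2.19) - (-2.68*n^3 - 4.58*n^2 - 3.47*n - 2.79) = -1.95*n^3 + 6.35*n^2 + 3.26*n + 4.98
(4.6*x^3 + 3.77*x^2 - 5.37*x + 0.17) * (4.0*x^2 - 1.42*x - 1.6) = 18.4*x^5 + 8.548*x^4 - 34.1934*x^3 + 2.2734*x^2 + 8.3506*x - 0.272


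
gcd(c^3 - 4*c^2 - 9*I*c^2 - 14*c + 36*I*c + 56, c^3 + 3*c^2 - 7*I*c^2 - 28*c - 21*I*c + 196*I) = c^2 + c*(-4 - 7*I) + 28*I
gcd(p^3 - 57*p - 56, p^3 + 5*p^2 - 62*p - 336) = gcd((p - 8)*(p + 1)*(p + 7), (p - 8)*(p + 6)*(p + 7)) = p^2 - p - 56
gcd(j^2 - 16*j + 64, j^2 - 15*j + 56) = j - 8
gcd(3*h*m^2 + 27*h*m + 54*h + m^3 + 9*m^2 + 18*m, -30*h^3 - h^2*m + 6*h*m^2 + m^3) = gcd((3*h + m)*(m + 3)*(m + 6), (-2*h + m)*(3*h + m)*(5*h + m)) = 3*h + m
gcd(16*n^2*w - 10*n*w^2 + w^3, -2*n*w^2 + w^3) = -2*n*w + w^2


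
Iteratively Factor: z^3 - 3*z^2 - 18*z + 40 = (z - 5)*(z^2 + 2*z - 8) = (z - 5)*(z - 2)*(z + 4)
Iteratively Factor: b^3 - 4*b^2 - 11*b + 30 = (b - 5)*(b^2 + b - 6) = (b - 5)*(b + 3)*(b - 2)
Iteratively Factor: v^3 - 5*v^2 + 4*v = (v - 1)*(v^2 - 4*v) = v*(v - 1)*(v - 4)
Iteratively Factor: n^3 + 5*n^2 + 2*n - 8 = (n + 4)*(n^2 + n - 2) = (n - 1)*(n + 4)*(n + 2)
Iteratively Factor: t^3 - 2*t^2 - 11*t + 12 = (t + 3)*(t^2 - 5*t + 4) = (t - 4)*(t + 3)*(t - 1)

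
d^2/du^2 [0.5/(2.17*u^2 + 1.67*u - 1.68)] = (-4.7089*u^2 - 3.6239*u + 0.5*(4.34*u + 1.67)*(8.68*u + 3.34) + 3.6456)/(2.17*u^2 + 1.67*u - 1.68)^3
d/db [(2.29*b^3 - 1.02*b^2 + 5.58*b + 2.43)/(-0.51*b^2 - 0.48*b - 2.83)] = (-1.1679*b^4 - 2.1984*b^3 - 16.1067*b^2 + 8.2518*b - 14.625)/(0.2601*b^4 + 0.4896*b^3 + 3.117*b^2 + 2.7168*b + 8.0089)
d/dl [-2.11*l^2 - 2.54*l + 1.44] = -4.22*l - 2.54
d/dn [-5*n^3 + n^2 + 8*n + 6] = -15*n^2 + 2*n + 8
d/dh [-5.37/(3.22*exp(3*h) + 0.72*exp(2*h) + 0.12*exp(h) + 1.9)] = (51.8742*exp(2*h) + 7.7328*exp(h) + 0.6444)*exp(h)/(3.22*exp(3*h) + 0.72*exp(2*h) + 0.12*exp(h) + 1.9)^2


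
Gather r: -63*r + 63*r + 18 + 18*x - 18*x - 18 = 0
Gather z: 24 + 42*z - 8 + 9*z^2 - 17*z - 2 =9*z^2 + 25*z + 14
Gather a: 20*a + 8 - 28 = 20*a - 20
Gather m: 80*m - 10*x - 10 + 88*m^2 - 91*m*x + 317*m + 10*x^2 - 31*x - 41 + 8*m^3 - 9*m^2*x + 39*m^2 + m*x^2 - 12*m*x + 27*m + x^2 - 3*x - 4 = 8*m^3 + m^2*(127 - 9*x) + m*(x^2 - 103*x + 424) + 11*x^2 - 44*x - 55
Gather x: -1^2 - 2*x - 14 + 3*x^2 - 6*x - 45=3*x^2 - 8*x - 60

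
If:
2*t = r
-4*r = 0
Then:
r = 0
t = 0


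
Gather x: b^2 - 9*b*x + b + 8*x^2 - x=b^2 + b + 8*x^2 + x*(-9*b - 1)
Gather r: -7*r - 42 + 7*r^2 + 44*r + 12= 7*r^2 + 37*r - 30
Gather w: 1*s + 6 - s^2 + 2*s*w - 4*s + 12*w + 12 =-s^2 - 3*s + w*(2*s + 12) + 18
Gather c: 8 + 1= 9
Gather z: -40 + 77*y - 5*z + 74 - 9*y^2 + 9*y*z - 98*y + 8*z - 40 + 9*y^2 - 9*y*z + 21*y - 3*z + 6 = 0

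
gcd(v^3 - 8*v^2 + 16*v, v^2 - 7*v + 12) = v - 4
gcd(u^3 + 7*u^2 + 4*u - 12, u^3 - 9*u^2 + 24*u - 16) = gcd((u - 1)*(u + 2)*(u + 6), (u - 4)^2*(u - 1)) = u - 1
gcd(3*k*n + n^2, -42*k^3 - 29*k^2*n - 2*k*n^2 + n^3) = 3*k + n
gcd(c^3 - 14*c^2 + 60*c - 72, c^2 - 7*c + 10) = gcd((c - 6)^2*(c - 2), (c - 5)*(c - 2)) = c - 2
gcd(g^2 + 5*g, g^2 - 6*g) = g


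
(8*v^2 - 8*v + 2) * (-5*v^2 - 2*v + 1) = -40*v^4 + 24*v^3 + 14*v^2 - 12*v + 2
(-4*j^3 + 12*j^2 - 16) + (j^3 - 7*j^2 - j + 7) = -3*j^3 + 5*j^2 - j - 9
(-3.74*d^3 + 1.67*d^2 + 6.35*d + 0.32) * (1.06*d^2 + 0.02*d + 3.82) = -3.9644*d^5 + 1.6954*d^4 - 7.5224*d^3 + 6.8456*d^2 + 24.2634*d + 1.2224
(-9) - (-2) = -7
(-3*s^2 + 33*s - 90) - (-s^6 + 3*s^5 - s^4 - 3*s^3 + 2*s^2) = s^6 - 3*s^5 + s^4 + 3*s^3 - 5*s^2 + 33*s - 90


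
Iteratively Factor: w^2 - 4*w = (w)*(w - 4)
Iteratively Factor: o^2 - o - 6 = (o - 3)*(o + 2)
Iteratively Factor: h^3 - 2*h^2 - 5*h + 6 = (h - 3)*(h^2 + h - 2) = (h - 3)*(h - 1)*(h + 2)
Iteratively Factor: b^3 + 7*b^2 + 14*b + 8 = (b + 2)*(b^2 + 5*b + 4) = (b + 1)*(b + 2)*(b + 4)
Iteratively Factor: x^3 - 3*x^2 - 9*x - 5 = (x - 5)*(x^2 + 2*x + 1) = (x - 5)*(x + 1)*(x + 1)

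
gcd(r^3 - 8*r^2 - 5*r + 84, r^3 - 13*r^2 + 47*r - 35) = r - 7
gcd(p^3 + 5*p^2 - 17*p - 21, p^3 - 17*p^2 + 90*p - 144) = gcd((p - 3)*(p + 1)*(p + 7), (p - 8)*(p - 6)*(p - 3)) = p - 3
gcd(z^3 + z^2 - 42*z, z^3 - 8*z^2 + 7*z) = z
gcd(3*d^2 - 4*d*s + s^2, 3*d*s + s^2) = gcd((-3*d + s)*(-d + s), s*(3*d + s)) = 1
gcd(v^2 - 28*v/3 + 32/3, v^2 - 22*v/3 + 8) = v - 4/3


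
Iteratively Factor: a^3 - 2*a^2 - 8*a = (a)*(a^2 - 2*a - 8) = a*(a + 2)*(a - 4)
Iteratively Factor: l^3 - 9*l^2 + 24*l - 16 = (l - 4)*(l^2 - 5*l + 4) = (l - 4)*(l - 1)*(l - 4)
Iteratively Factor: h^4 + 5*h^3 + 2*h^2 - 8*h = (h + 2)*(h^3 + 3*h^2 - 4*h) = (h - 1)*(h + 2)*(h^2 + 4*h) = (h - 1)*(h + 2)*(h + 4)*(h)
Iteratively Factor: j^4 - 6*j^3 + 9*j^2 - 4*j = (j - 1)*(j^3 - 5*j^2 + 4*j) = (j - 1)^2*(j^2 - 4*j) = j*(j - 1)^2*(j - 4)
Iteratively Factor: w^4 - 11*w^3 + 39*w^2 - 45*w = (w - 3)*(w^3 - 8*w^2 + 15*w) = (w - 5)*(w - 3)*(w^2 - 3*w) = (w - 5)*(w - 3)^2*(w)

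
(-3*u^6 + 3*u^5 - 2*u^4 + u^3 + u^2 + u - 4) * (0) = 0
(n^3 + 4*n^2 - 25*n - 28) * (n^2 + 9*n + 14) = n^5 + 13*n^4 + 25*n^3 - 197*n^2 - 602*n - 392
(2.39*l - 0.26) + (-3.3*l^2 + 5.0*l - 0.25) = -3.3*l^2 + 7.39*l - 0.51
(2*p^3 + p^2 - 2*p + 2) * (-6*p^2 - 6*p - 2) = -12*p^5 - 18*p^4 + 2*p^3 - 2*p^2 - 8*p - 4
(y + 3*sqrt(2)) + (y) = 2*y + 3*sqrt(2)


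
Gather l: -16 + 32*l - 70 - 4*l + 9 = 28*l - 77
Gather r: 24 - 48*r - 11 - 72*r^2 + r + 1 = -72*r^2 - 47*r + 14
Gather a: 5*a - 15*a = -10*a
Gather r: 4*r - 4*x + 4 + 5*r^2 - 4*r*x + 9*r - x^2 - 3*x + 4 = 5*r^2 + r*(13 - 4*x) - x^2 - 7*x + 8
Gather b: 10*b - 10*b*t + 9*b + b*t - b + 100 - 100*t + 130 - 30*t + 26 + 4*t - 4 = b*(18 - 9*t) - 126*t + 252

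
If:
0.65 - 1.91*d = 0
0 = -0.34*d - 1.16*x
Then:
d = 0.34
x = -0.10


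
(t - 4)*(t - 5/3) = t^2 - 17*t/3 + 20/3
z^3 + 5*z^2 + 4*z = z*(z + 1)*(z + 4)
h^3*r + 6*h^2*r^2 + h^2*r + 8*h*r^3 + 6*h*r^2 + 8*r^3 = (h + 2*r)*(h + 4*r)*(h*r + r)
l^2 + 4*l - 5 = (l - 1)*(l + 5)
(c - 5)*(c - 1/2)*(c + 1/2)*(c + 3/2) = c^4 - 7*c^3/2 - 31*c^2/4 + 7*c/8 + 15/8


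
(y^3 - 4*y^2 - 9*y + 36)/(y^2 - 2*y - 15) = (y^2 - 7*y + 12)/(y - 5)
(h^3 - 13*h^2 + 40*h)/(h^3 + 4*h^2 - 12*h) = (h^2 - 13*h + 40)/(h^2 + 4*h - 12)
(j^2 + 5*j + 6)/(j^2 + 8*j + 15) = (j + 2)/(j + 5)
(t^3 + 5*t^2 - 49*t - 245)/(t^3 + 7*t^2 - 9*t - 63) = (t^2 - 2*t - 35)/(t^2 - 9)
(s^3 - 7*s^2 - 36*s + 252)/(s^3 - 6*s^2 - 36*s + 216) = (s - 7)/(s - 6)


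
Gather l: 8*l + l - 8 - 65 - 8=9*l - 81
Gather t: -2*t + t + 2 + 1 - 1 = 2 - t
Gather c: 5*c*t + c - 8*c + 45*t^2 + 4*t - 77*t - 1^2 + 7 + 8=c*(5*t - 7) + 45*t^2 - 73*t + 14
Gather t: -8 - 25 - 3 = -36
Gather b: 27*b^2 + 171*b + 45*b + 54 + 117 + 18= 27*b^2 + 216*b + 189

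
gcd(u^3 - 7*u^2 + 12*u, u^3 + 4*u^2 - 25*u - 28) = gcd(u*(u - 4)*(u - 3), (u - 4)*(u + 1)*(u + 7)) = u - 4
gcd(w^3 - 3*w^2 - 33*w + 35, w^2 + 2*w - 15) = w + 5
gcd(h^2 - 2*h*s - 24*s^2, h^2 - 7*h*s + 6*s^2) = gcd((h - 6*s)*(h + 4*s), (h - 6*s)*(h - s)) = -h + 6*s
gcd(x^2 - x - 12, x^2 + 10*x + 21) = x + 3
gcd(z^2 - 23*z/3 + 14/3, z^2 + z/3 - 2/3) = z - 2/3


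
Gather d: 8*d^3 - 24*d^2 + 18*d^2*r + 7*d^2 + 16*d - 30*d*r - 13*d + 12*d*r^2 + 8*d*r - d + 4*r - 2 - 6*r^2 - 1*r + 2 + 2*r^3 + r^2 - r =8*d^3 + d^2*(18*r - 17) + d*(12*r^2 - 22*r + 2) + 2*r^3 - 5*r^2 + 2*r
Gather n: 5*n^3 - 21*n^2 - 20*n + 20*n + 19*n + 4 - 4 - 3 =5*n^3 - 21*n^2 + 19*n - 3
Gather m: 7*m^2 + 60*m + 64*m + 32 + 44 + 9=7*m^2 + 124*m + 85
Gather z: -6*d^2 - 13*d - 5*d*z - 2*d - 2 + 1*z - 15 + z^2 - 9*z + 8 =-6*d^2 - 15*d + z^2 + z*(-5*d - 8) - 9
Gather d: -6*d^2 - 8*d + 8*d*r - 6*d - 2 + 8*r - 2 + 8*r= -6*d^2 + d*(8*r - 14) + 16*r - 4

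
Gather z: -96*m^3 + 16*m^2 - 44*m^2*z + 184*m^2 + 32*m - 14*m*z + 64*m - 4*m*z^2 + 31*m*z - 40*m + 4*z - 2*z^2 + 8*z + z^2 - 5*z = -96*m^3 + 200*m^2 + 56*m + z^2*(-4*m - 1) + z*(-44*m^2 + 17*m + 7)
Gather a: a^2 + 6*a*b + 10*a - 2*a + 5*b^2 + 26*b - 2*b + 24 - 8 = a^2 + a*(6*b + 8) + 5*b^2 + 24*b + 16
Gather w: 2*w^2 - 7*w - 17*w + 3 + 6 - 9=2*w^2 - 24*w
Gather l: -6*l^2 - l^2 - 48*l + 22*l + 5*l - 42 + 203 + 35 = -7*l^2 - 21*l + 196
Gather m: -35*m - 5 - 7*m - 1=-42*m - 6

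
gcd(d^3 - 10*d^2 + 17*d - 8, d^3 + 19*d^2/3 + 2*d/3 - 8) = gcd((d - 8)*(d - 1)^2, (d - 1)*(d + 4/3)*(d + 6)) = d - 1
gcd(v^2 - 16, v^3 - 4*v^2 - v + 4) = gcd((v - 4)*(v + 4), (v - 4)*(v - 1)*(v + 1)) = v - 4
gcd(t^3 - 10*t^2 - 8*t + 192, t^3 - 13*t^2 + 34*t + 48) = t^2 - 14*t + 48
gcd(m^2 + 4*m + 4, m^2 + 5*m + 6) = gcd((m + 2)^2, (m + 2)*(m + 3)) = m + 2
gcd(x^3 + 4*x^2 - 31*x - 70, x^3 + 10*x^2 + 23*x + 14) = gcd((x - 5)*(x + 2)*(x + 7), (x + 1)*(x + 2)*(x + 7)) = x^2 + 9*x + 14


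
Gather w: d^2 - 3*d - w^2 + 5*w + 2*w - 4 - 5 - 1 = d^2 - 3*d - w^2 + 7*w - 10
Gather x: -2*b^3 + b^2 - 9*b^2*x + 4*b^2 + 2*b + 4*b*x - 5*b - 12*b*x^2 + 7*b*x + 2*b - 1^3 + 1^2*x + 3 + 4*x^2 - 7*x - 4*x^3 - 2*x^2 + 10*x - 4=-2*b^3 + 5*b^2 - b - 4*x^3 + x^2*(2 - 12*b) + x*(-9*b^2 + 11*b + 4) - 2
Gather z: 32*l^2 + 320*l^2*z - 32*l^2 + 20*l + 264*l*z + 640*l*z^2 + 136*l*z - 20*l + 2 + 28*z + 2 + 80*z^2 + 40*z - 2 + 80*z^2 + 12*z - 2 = z^2*(640*l + 160) + z*(320*l^2 + 400*l + 80)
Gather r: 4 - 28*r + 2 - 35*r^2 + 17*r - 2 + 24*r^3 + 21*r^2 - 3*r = 24*r^3 - 14*r^2 - 14*r + 4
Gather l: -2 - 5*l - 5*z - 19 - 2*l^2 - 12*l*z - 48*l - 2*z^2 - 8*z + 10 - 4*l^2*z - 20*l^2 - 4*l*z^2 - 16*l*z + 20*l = l^2*(-4*z - 22) + l*(-4*z^2 - 28*z - 33) - 2*z^2 - 13*z - 11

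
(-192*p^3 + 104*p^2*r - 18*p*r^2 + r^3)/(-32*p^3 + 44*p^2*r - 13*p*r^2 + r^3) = (6*p - r)/(p - r)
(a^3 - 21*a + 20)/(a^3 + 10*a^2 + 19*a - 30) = (a - 4)/(a + 6)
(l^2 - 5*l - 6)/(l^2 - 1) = (l - 6)/(l - 1)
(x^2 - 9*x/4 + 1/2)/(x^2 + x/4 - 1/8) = 2*(x - 2)/(2*x + 1)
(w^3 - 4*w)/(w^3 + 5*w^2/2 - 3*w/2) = 2*(w^2 - 4)/(2*w^2 + 5*w - 3)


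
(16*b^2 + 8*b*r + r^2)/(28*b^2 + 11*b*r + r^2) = (4*b + r)/(7*b + r)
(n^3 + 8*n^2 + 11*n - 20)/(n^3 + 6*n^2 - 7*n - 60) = (n - 1)/(n - 3)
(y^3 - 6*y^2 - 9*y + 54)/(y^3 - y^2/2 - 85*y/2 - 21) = 2*(-y^3 + 6*y^2 + 9*y - 54)/(-2*y^3 + y^2 + 85*y + 42)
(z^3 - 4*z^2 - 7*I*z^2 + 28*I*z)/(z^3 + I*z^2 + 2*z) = (z^2 - 4*z - 7*I*z + 28*I)/(z^2 + I*z + 2)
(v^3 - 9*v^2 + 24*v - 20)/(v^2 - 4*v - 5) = (v^2 - 4*v + 4)/(v + 1)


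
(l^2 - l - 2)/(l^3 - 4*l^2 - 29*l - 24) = (l - 2)/(l^2 - 5*l - 24)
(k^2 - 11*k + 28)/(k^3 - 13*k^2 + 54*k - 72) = (k - 7)/(k^2 - 9*k + 18)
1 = 1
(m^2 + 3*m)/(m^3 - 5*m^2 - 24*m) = 1/(m - 8)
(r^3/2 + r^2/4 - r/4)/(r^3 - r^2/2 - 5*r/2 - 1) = r*(2*r - 1)/(2*(2*r^2 - 3*r - 2))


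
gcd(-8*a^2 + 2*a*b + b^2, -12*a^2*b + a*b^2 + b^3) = 4*a + b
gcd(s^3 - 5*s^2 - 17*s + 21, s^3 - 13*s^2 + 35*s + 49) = s - 7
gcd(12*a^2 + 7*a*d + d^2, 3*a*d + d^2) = 3*a + d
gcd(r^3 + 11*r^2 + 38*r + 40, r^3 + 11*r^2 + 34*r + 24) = r + 4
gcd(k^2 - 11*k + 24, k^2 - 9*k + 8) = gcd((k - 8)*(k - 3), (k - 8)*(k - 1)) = k - 8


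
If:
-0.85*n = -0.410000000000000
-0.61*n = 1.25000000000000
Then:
No Solution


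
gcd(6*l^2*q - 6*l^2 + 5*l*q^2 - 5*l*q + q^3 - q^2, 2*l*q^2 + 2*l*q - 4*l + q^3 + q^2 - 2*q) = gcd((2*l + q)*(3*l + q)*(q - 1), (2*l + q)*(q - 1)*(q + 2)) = 2*l*q - 2*l + q^2 - q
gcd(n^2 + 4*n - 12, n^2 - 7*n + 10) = n - 2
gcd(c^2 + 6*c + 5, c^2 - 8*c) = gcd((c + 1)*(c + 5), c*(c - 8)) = 1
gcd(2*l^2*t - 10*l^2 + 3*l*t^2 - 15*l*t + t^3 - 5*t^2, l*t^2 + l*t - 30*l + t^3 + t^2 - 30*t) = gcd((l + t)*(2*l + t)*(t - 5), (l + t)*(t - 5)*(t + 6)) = l*t - 5*l + t^2 - 5*t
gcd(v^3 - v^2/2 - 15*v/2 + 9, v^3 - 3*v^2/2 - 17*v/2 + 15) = v^2 + v - 6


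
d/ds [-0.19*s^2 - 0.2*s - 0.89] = -0.38*s - 0.2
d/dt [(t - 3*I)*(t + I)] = 2*t - 2*I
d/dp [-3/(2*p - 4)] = 3/(2*(p - 2)^2)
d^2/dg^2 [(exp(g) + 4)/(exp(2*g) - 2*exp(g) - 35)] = (exp(4*g) + 18*exp(3*g) + 186*exp(2*g) + 506*exp(g) + 945)*exp(g)/(exp(6*g) - 6*exp(5*g) - 93*exp(4*g) + 412*exp(3*g) + 3255*exp(2*g) - 7350*exp(g) - 42875)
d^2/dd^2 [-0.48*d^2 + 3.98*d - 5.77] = -0.960000000000000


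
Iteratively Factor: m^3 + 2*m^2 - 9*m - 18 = (m - 3)*(m^2 + 5*m + 6) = (m - 3)*(m + 3)*(m + 2)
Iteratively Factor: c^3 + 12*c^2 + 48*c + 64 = (c + 4)*(c^2 + 8*c + 16) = (c + 4)^2*(c + 4)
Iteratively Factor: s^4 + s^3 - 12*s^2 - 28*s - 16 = (s + 2)*(s^3 - s^2 - 10*s - 8) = (s - 4)*(s + 2)*(s^2 + 3*s + 2) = (s - 4)*(s + 2)^2*(s + 1)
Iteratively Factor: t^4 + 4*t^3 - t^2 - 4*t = (t)*(t^3 + 4*t^2 - t - 4) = t*(t + 1)*(t^2 + 3*t - 4) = t*(t - 1)*(t + 1)*(t + 4)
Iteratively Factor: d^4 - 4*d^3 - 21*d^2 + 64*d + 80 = (d - 5)*(d^3 + d^2 - 16*d - 16) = (d - 5)*(d - 4)*(d^2 + 5*d + 4) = (d - 5)*(d - 4)*(d + 1)*(d + 4)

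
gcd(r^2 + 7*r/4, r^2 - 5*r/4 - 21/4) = r + 7/4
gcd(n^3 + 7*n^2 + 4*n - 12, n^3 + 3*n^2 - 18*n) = n + 6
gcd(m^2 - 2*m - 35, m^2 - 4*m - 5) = 1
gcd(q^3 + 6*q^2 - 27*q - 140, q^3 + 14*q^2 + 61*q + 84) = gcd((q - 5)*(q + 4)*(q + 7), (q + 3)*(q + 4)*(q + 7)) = q^2 + 11*q + 28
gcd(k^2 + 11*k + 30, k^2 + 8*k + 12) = k + 6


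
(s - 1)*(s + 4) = s^2 + 3*s - 4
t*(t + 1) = t^2 + t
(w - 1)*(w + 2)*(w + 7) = w^3 + 8*w^2 + 5*w - 14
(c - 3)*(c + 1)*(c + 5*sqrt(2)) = c^3 - 2*c^2 + 5*sqrt(2)*c^2 - 10*sqrt(2)*c - 3*c - 15*sqrt(2)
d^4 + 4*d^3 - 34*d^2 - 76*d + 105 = (d - 5)*(d - 1)*(d + 3)*(d + 7)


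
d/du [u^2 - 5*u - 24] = 2*u - 5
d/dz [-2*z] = -2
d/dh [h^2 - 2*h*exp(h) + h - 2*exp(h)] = -2*h*exp(h) + 2*h - 4*exp(h) + 1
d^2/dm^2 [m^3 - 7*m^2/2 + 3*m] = 6*m - 7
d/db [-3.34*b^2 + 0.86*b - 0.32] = 0.86 - 6.68*b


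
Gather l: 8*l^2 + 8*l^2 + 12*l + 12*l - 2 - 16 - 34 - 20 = 16*l^2 + 24*l - 72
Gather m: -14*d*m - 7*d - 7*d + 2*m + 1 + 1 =-14*d + m*(2 - 14*d) + 2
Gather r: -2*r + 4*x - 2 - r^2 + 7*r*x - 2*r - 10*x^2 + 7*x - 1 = -r^2 + r*(7*x - 4) - 10*x^2 + 11*x - 3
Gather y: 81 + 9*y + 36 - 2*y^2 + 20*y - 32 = -2*y^2 + 29*y + 85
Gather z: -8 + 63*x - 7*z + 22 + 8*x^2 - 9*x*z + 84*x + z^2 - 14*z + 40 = 8*x^2 + 147*x + z^2 + z*(-9*x - 21) + 54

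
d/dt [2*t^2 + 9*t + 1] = 4*t + 9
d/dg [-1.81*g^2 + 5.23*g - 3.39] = 5.23 - 3.62*g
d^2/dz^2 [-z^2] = -2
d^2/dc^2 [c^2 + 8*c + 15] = 2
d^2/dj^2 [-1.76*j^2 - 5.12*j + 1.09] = -3.52000000000000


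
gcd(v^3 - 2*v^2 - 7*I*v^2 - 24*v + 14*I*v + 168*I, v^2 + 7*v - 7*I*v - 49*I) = v - 7*I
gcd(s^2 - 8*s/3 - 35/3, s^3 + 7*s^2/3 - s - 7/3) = s + 7/3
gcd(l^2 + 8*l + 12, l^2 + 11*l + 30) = l + 6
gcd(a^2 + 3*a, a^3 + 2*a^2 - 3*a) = a^2 + 3*a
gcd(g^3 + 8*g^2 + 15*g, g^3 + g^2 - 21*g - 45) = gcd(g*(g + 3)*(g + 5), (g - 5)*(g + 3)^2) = g + 3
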